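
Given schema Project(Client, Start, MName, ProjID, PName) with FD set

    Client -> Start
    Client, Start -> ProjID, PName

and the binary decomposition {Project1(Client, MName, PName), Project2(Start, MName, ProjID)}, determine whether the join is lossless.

No

Common attributes: Project1 ∩ Project2 = {MName}.
No dependency enlarges {MName}, so (MName)⁺ = {MName}.
The closure contains neither all of Project1 = {Client, MName, PName} nor all of Project2 = {Start, MName, ProjID}, so the common attributes are not a superkey of either fragment. The join is lossy.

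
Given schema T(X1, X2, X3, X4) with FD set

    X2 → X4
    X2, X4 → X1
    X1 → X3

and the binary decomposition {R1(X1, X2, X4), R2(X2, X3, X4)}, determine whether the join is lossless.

Yes

Common attributes: R1 ∩ R2 = {X2, X4}.
Closure of {X2, X4}: X2, X4 → X1 applies, adding X1; X1 → X3 applies, adding X3. So (X2, X4)⁺ = {X1, X2, X3, X4}.
This closure contains every attribute of R1, so R1 ∩ R2 → R1. The join is lossless.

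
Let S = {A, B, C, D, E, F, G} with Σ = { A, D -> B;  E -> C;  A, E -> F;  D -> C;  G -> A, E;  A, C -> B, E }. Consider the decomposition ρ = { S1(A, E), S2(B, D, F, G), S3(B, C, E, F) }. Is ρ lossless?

No

Chase test. Columns are A, B, C, D, E, F, G; row i has aⱼ where attribute j ∈ Si, else bᵢⱼ.
Initial tableau (one row per fragment):
  row 1: a1 b12 b13 b14 a5 b16 b17
  row 2: b21 a2 b23 a4 b25 a6 a7
  row 3: b31 a2 a3 b34 a5 a6 b37
Rows 1 and 3 agree on E; apply E→C and equate their C entries.
No row becomes fully distinguished — the join is lossy.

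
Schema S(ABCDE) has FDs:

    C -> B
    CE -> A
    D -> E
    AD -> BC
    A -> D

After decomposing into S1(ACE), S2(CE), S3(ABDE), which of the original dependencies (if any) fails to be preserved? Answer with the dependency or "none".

Check C → B: no single fragment contains all of {BC}, and the restricted closure of {C} across the fragments never reaches {B}.
CE → A is preserved.
D → E is preserved.
AD → BC is preserved.
A → D is preserved.

C -> B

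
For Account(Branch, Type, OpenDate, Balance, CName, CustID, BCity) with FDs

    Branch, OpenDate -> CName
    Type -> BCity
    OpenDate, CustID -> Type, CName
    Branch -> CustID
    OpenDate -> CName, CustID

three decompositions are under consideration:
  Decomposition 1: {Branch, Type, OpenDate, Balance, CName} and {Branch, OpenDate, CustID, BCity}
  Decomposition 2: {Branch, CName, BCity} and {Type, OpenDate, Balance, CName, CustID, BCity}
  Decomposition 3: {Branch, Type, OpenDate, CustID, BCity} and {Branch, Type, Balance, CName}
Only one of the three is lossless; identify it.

Decomposition 1

Decomposition 1: common = {Branch, OpenDate}, closure = {Branch, Type, OpenDate, CName, CustID, BCity} → lossless.
Decomposition 2: common = {CName, BCity}, closure = {CName, BCity} → lossy.
Decomposition 3: common = {Branch, Type}, closure = {Branch, Type, CustID, BCity} → lossy.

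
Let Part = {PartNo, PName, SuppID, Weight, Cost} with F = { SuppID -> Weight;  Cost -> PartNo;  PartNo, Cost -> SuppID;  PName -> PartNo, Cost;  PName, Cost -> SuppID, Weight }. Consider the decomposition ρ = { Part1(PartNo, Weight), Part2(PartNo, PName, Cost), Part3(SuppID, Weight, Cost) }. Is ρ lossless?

Yes

Chase test. Columns are PartNo, PName, SuppID, Weight, Cost; row i has aⱼ where attribute j ∈ Parti, else bᵢⱼ.
Initial tableau (one row per fragment):
  row 1: a1 b12 b13 a4 b15
  row 2: a1 a2 b23 b24 a5
  row 3: b31 b32 a3 a4 a5
Rows 2 and 3 agree on Cost; apply Cost→PartNo and equate their PartNo entries.
Rows 2 and 3 agree on PartNo, Cost; apply PartNo, Cost→SuppID and equate their SuppID entries.
Rows 2 and 3 agree on SuppID; apply SuppID→Weight and equate their Weight entries.
Row 2 is now all distinguished symbols — the join is lossless.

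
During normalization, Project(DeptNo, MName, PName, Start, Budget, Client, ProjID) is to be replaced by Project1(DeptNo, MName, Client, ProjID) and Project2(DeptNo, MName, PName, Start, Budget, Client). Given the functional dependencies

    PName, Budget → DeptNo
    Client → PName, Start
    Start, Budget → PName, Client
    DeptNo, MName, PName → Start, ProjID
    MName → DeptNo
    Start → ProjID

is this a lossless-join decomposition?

Yes

Common attributes: Project1 ∩ Project2 = {DeptNo, MName, Client}.
Closure of {DeptNo, MName, Client}: Client → PName, Start applies, adding PName, Start; DeptNo, MName, PName → Start, ProjID applies, adding ProjID. So (DeptNo, MName, Client)⁺ = {DeptNo, MName, PName, Start, Client, ProjID}.
This closure contains every attribute of Project1, so Project1 ∩ Project2 → Project1. The join is lossless.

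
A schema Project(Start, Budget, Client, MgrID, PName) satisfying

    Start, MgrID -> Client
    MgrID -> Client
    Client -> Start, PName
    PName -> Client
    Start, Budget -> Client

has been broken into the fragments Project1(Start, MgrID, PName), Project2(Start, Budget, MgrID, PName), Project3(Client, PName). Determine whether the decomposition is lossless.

Yes

Chase test. Columns are Start, Budget, Client, MgrID, PName; row i has aⱼ where attribute j ∈ Projecti, else bᵢⱼ.
Initial tableau (one row per fragment):
  row 1: a1 b12 b13 a4 a5
  row 2: a1 a2 b23 a4 a5
  row 3: b31 b32 a3 b34 a5
Rows 1 and 2 agree on Start, MgrID; apply Start, MgrID→Client and equate their Client entries.
Rows 1 and 3 agree on PName; apply PName→Client and equate their Client entries.
Rows 1 and 3 agree on Client; apply Client→Start, PName and equate their Start, PName entries.
Row 2 is now all distinguished symbols — the join is lossless.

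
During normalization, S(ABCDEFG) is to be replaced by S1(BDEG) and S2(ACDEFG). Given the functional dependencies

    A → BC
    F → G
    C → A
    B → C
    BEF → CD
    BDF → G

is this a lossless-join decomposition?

No

Common attributes: S1 ∩ S2 = {DEG}.
No dependency enlarges {DEG}, so (DEG)⁺ = {DEG}.
The closure contains neither all of S1 = {BDEG} nor all of S2 = {ACDEFG}, so the common attributes are not a superkey of either fragment. The join is lossy.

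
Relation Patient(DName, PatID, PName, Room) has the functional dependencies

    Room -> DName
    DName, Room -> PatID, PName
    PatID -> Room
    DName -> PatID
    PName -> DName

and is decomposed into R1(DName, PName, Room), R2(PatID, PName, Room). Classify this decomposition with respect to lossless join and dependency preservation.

Lossless test: (PName, Room)⁺ = {DName, PatID, PName, Room}, which contains all of one fragment — lossless.
Dependency preservation: DName, Room → PatID, PName; DName → PatID are not contained in any single fragment, but the restricted closure of each left-hand side across the fragments still reaches the right-hand side; the remaining FDs each lie inside some fragment. All dependencies are preserved.

lossless and dependency-preserving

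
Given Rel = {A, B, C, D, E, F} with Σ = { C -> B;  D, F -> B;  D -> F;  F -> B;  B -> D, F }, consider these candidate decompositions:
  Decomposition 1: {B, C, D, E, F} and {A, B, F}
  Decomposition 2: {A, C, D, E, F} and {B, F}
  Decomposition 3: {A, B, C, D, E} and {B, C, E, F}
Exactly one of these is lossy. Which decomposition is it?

Decomposition 1

Decomposition 1: common = {B, F}, closure = {B, D, F} → lossy.
Decomposition 2: common = {F}, closure = {B, D, F} → lossless.
Decomposition 3: common = {B, C, E}, closure = {B, C, D, E, F} → lossless.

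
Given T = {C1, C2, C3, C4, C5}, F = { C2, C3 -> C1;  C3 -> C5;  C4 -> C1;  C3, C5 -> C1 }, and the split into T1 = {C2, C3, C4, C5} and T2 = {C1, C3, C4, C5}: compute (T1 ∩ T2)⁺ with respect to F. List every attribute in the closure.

C1, C3, C4, C5

T1 ∩ T2 = {C3, C4, C5}.
C4 → C1 applies, adding C1
Closure: {C1, C3, C4, C5}.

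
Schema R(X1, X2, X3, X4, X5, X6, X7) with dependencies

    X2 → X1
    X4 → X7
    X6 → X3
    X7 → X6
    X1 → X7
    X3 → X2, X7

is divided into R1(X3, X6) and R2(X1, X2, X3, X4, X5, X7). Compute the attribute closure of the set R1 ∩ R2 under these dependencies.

R1 ∩ R2 = {X3}.
X3 → X2, X7 applies, adding X2, X7
X2 → X1 applies, adding X1
X7 → X6 applies, adding X6
Closure: {X1, X2, X3, X6, X7}.

X1, X2, X3, X6, X7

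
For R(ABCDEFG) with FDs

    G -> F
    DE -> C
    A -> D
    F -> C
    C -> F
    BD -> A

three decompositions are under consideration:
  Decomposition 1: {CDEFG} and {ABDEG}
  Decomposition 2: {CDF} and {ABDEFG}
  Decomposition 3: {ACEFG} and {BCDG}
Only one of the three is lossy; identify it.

Decomposition 1: common = {DEG}, closure = {CDEFG} → lossless.
Decomposition 2: common = {DF}, closure = {CDF} → lossless.
Decomposition 3: common = {CG}, closure = {CFG} → lossy.

Decomposition 3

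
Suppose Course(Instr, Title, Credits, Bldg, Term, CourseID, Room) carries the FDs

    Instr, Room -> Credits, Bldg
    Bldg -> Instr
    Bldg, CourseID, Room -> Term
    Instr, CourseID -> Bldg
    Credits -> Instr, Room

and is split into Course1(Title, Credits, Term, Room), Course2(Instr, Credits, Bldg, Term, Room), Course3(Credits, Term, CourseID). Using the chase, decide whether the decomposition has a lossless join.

No

Chase test. Columns are Instr, Title, Credits, Bldg, Term, CourseID, Room; row i has aⱼ where attribute j ∈ Coursei, else bᵢⱼ.
Initial tableau (one row per fragment):
  row 1: b11 a2 a3 b14 a5 b16 a7
  row 2: a1 b22 a3 a4 a5 b26 a7
  row 3: b31 b32 a3 b34 a5 a6 b37
Rows 1 and 2 agree on Credits; apply Credits→Instr, Room and equate their Instr, Room entries.
Rows 1 and 3 agree on Credits; apply Credits→Instr, Room and equate their Instr, Room entries.
Rows 1 and 2 agree on Instr, Room; apply Instr, Room→Credits, Bldg and equate their Credits, Bldg entries.
Rows 1 and 3 agree on Instr, Room; apply Instr, Room→Credits, Bldg and equate their Credits, Bldg entries.
No row becomes fully distinguished — the join is lossy.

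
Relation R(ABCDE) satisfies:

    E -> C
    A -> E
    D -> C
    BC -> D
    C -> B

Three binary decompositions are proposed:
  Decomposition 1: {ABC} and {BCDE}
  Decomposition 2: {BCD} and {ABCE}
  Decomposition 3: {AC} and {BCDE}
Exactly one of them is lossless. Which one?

Decomposition 1: common = {BC}, closure = {BCD} → lossy.
Decomposition 2: common = {BC}, closure = {BCD} → lossless.
Decomposition 3: common = {C}, closure = {BCD} → lossy.

Decomposition 2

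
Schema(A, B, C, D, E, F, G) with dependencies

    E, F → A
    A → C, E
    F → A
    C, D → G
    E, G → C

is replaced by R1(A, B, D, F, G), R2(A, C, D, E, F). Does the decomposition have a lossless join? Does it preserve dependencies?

Lossless test: (A, D, F)⁺ = {A, C, D, E, F, G}, which contains all of one fragment — lossless.
Dependency preservation: the restricted closure of {C, D} across the fragments never reaches {G}, so C, D → G cannot be enforced without a join — not preserved.

lossless but not dependency-preserving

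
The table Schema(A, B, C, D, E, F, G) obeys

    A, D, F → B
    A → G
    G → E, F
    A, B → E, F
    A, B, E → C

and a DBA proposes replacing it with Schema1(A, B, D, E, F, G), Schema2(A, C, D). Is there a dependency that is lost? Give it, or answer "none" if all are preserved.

Check A, B, E → C: no single fragment contains all of {A, B, C, E}, and the restricted closure of {A, B, E} across the fragments never reaches {C}.
A, D, F → B is preserved.
A → G is preserved.
G → E, F is preserved.
A, B → E, F is preserved.

A, B, E → C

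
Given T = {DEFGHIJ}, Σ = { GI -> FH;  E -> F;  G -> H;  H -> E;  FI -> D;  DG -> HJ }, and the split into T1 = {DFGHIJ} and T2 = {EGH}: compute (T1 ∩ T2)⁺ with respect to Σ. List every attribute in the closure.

EFGH

T1 ∩ T2 = {GH}.
H → E applies, adding E
E → F applies, adding F
Closure: {EFGH}.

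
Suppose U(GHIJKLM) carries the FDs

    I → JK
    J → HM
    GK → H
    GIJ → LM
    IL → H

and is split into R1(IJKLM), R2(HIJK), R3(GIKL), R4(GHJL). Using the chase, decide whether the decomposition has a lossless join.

Yes

Chase test. Columns are GHIJKLM; row i has aⱼ where attribute j ∈ Ri, else bᵢⱼ.
Initial tableau (one row per fragment):
  row 1: b11 b12 a3 a4 a5 a6 a7
  row 2: b21 a2 a3 a4 a5 b26 b27
  row 3: a1 b32 a3 b34 a5 a6 b37
  row 4: a1 a2 b43 a4 b45 a6 b47
Rows 1 and 3 agree on I; apply I→JK and equate their JK entries.
Rows 1 and 2 agree on J; apply J→HM and equate their HM entries.
Rows 1 and 3 agree on J; apply J→HM and equate their HM entries.
Rows 1 and 4 agree on J; apply J→HM and equate their HM entries.
Row 3 is now all distinguished symbols — the join is lossless.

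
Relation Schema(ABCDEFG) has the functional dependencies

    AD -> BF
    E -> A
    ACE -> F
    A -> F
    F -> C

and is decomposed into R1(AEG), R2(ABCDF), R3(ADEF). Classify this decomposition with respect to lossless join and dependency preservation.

Lossless test (chase): Rows 2 and 3 agree on AD; apply AD→BF and equate their BF entries. Rows 1 and 2 agree on A; apply A→F and equate their F entries. Rows 1 and 2 agree on F; apply F→C and equate their C entries. Rows 1 and 3 agree on F; apply F→C and equate their C entries. No row becomes fully distinguished — the join is lossy.
Dependency preservation: ACE → F is not contained in any single fragment, but the restricted closure of its left-hand side across the fragments still reaches the right-hand side; the remaining FDs each lie inside some fragment. All dependencies are preserved.

lossy but dependency-preserving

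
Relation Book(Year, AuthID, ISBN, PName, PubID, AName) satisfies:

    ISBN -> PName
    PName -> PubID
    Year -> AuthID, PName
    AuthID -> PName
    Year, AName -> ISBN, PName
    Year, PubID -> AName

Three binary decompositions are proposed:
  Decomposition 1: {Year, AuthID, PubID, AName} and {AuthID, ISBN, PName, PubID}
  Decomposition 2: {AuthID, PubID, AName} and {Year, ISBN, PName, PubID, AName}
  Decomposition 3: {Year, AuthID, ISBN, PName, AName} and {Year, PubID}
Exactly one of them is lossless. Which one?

Decomposition 3

Decomposition 1: common = {AuthID, PubID}, closure = {AuthID, PName, PubID} → lossy.
Decomposition 2: common = {PubID, AName}, closure = {PubID, AName} → lossy.
Decomposition 3: common = {Year}, closure = {Year, AuthID, ISBN, PName, PubID, AName} → lossless.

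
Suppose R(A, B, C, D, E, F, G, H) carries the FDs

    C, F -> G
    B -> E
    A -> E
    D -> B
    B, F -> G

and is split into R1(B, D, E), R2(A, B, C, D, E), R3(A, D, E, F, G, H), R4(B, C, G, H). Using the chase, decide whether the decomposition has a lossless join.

No

Chase test. Columns are A, B, C, D, E, F, G, H; row i has aⱼ where attribute j ∈ Ri, else bᵢⱼ.
Initial tableau (one row per fragment):
  row 1: b11 a2 b13 a4 a5 b16 b17 b18
  row 2: a1 a2 a3 a4 a5 b26 b27 b28
  row 3: a1 b32 b33 a4 a5 a6 a7 a8
  row 4: b41 a2 a3 b44 b45 b46 a7 a8
Rows 1 and 4 agree on B; apply B→E and equate their E entries.
Rows 1 and 3 agree on D; apply D→B and equate their B entries.
No row becomes fully distinguished — the join is lossy.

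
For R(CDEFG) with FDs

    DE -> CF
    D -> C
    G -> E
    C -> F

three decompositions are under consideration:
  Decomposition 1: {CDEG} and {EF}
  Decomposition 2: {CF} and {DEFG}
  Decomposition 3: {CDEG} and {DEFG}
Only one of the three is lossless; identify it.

Decomposition 3

Decomposition 1: common = {E}, closure = {E} → lossy.
Decomposition 2: common = {F}, closure = {F} → lossy.
Decomposition 3: common = {DEG}, closure = {CDEFG} → lossless.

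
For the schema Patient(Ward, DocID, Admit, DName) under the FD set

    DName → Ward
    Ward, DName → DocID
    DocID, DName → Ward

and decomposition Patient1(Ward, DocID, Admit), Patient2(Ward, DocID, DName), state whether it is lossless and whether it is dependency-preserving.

Lossless test: (Ward, DocID)⁺ = {Ward, DocID}, which is a superkey of neither fragment — lossy.
Dependency preservation: every FD's attributes lie within a single fragment, so each can be enforced locally — preserved.

lossy but dependency-preserving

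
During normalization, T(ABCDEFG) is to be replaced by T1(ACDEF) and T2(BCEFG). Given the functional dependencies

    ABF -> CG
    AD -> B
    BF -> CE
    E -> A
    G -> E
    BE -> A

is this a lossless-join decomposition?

No

Common attributes: T1 ∩ T2 = {CEF}.
Closure of {CEF}: E → A applies, adding A. So (CEF)⁺ = {ACEF}.
The closure contains neither all of T1 = {ACDEF} nor all of T2 = {BCEFG}, so the common attributes are not a superkey of either fragment. The join is lossy.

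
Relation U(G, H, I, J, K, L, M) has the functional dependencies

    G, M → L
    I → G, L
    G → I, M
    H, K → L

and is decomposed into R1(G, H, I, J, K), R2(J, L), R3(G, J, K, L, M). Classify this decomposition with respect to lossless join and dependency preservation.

lossless but not dependency-preserving

Lossless test (chase): Rows 1 and 3 agree on G; apply G→I, M and equate their I, M entries. Rows 1 and 3 agree on G, M; apply G, M→L and equate their L entries. Row 1 is now all distinguished symbols — the join is lossless.
Dependency preservation: the restricted closure of {H, K} across the fragments never reaches {L}, so H, K → L cannot be enforced without a join — not preserved.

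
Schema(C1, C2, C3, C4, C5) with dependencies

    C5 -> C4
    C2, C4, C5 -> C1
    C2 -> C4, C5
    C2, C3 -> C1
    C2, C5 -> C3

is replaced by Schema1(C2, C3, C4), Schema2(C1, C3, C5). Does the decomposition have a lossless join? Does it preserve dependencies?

Lossless test: (C3)⁺ = {C3}, which is a superkey of neither fragment — lossy.
Dependency preservation: the restricted closure of {C5} across the fragments never reaches {C4}, so C5 → C4 cannot be enforced without a join — not preserved.

lossy and not dependency-preserving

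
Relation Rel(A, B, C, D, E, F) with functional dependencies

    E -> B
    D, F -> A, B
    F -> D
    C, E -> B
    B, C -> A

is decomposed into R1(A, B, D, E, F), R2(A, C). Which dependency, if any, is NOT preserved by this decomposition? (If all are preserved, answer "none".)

B, C -> A

Check B, C → A: no single fragment contains all of {A, B, C}, and the restricted closure of {B, C} across the fragments never reaches {A}.
E → B is preserved.
D, F → A, B is preserved.
F → D is preserved.
C, E → B is preserved.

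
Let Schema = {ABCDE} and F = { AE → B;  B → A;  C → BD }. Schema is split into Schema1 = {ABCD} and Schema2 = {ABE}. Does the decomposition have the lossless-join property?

Common attributes: Schema1 ∩ Schema2 = {AB}.
No dependency enlarges {AB}, so (AB)⁺ = {AB}.
The closure contains neither all of Schema1 = {ABCD} nor all of Schema2 = {ABE}, so the common attributes are not a superkey of either fragment. The join is lossy.

No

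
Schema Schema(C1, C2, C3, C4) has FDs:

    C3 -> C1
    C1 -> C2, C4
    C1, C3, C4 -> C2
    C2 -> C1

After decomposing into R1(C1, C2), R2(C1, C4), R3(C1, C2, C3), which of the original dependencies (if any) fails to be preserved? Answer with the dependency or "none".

C3 → C1 lies within R3.
C1 → C2, C4: restricted closure across fragments reaches C2, C4.
C1, C3, C4 → C2: restricted closure across fragments reaches C2.
C2 → C1 lies within R1.
Every dependency is enforceable on the fragments, so the decomposition is dependency-preserving.

none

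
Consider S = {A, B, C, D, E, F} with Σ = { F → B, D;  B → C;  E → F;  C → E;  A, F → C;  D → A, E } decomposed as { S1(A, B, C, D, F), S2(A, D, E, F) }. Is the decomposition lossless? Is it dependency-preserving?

lossless and dependency-preserving

Lossless test: (A, D, F)⁺ = {A, B, C, D, E, F}, which contains all of one fragment — lossless.
Dependency preservation: C → E is not contained in any single fragment, but the restricted closure of its left-hand side across the fragments still reaches the right-hand side; the remaining FDs each lie inside some fragment. All dependencies are preserved.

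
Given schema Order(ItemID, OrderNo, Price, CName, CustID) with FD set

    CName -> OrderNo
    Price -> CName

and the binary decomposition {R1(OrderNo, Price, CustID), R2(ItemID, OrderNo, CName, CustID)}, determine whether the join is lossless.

No

Common attributes: R1 ∩ R2 = {OrderNo, CustID}.
No dependency enlarges {OrderNo, CustID}, so (OrderNo, CustID)⁺ = {OrderNo, CustID}.
The closure contains neither all of R1 = {OrderNo, Price, CustID} nor all of R2 = {ItemID, OrderNo, CName, CustID}, so the common attributes are not a superkey of either fragment. The join is lossy.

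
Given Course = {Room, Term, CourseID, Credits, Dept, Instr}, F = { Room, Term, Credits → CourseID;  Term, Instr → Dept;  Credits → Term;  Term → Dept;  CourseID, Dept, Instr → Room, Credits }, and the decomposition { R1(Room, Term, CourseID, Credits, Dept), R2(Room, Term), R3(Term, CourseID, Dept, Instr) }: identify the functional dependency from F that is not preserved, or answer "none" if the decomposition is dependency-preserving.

Check CourseID, Dept, Instr → Room, Credits: no single fragment contains all of {Room, CourseID, Credits, Dept, Instr}, and the restricted closure of {CourseID, Dept, Instr} across the fragments never reaches {Room, Credits}.
Room, Term, Credits → CourseID is preserved.
Term, Instr → Dept is preserved.
Credits → Term is preserved.
Term → Dept is preserved.

CourseID, Dept, Instr → Room, Credits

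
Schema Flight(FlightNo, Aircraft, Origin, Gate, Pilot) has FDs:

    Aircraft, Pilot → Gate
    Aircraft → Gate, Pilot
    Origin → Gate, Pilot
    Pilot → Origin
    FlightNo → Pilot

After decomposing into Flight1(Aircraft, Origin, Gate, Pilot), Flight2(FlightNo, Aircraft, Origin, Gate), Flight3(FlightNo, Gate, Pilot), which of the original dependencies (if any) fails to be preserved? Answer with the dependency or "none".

Aircraft, Pilot → Gate lies within Flight1.
Aircraft → Gate, Pilot lies within Flight1.
Origin → Gate, Pilot lies within Flight1.
Pilot → Origin lies within Flight1.
FlightNo → Pilot lies within Flight3.
Every dependency is enforceable on the fragments, so the decomposition is dependency-preserving.

none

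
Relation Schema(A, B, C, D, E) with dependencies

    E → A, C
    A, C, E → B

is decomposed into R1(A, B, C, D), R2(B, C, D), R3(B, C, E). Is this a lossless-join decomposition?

No

Chase test. Columns are A, B, C, D, E; row i has aⱼ where attribute j ∈ Ri, else bᵢⱼ.
Initial tableau (one row per fragment):
  row 1: a1 a2 a3 a4 b15
  row 2: b21 a2 a3 a4 b25
  row 3: b31 a2 a3 b34 a5
No row becomes fully distinguished — the join is lossy.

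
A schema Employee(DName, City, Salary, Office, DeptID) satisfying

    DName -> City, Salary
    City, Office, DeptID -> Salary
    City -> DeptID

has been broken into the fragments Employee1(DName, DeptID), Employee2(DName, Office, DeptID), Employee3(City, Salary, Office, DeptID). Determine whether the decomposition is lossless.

Chase test. Columns are DName, City, Salary, Office, DeptID; row i has aⱼ where attribute j ∈ Employeei, else bᵢⱼ.
Initial tableau (one row per fragment):
  row 1: a1 b12 b13 b14 a5
  row 2: a1 b22 b23 a4 a5
  row 3: b31 a2 a3 a4 a5
Rows 1 and 2 agree on DName; apply DName→City, Salary and equate their City, Salary entries.
No row becomes fully distinguished — the join is lossy.

No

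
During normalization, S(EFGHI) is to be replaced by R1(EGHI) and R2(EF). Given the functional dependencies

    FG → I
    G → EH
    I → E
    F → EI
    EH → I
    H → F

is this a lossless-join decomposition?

No

Common attributes: R1 ∩ R2 = {E}.
No dependency enlarges {E}, so (E)⁺ = {E}.
The closure contains neither all of R1 = {EGHI} nor all of R2 = {EF}, so the common attributes are not a superkey of either fragment. The join is lossy.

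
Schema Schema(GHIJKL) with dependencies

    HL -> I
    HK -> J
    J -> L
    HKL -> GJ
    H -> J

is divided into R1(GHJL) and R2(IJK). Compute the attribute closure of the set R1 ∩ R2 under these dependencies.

R1 ∩ R2 = {J}.
J → L applies, adding L
Closure: {JL}.

JL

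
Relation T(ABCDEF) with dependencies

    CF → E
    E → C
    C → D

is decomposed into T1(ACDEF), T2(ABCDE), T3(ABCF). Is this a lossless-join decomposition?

Chase test. Columns are ABCDEF; row i has aⱼ where attribute j ∈ Ti, else bᵢⱼ.
Initial tableau (one row per fragment):
  row 1: a1 b12 a3 a4 a5 a6
  row 2: a1 a2 a3 a4 a5 b26
  row 3: a1 a2 a3 b34 b35 a6
Rows 1 and 3 agree on CF; apply CF→E and equate their E entries.
Rows 1 and 3 agree on C; apply C→D and equate their D entries.
Row 3 is now all distinguished symbols — the join is lossless.

Yes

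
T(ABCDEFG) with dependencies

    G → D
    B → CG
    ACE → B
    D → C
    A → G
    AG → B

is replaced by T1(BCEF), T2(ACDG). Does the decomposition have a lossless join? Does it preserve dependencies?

lossy and not dependency-preserving

Lossless test: (C)⁺ = {C}, which is a superkey of neither fragment — lossy.
Dependency preservation: the restricted closure of {B} across the fragments never reaches {CG}, so B → CG cannot be enforced without a join — not preserved.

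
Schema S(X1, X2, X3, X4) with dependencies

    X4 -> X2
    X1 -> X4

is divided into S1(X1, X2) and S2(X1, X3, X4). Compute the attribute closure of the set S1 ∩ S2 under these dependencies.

X1, X2, X4

S1 ∩ S2 = {X1}.
X1 → X4 applies, adding X4
X4 → X2 applies, adding X2
Closure: {X1, X2, X4}.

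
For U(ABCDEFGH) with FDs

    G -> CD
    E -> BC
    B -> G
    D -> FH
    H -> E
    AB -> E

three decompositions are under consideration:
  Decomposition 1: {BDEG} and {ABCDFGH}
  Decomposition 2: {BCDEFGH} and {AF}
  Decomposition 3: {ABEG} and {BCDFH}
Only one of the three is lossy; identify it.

Decomposition 2

Decomposition 1: common = {BDG}, closure = {BCDEFGH} → lossless.
Decomposition 2: common = {F}, closure = {F} → lossy.
Decomposition 3: common = {B}, closure = {BCDEFGH} → lossless.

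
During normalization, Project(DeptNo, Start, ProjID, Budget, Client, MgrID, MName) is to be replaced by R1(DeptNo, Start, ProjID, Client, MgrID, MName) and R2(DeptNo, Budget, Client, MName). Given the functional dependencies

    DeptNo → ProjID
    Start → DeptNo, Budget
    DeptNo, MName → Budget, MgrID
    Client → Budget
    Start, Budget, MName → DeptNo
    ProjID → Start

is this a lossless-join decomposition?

Common attributes: R1 ∩ R2 = {DeptNo, Client, MName}.
Closure of {DeptNo, Client, MName}: DeptNo → ProjID applies, adding ProjID; DeptNo, MName → Budget, MgrID applies, adding Budget, MgrID; ProjID → Start applies, adding Start. So (DeptNo, Client, MName)⁺ = {DeptNo, Start, ProjID, Budget, Client, MgrID, MName}.
This closure contains every attribute of R1, so R1 ∩ R2 → R1. The join is lossless.

Yes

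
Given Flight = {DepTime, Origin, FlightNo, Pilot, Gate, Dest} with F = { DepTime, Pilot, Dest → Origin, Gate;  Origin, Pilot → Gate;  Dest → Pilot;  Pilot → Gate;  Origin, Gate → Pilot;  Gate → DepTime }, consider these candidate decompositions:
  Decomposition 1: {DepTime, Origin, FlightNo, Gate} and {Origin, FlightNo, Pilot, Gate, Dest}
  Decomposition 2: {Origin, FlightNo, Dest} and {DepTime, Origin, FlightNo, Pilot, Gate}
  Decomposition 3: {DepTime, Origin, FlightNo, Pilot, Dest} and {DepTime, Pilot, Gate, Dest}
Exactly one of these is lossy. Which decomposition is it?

Decomposition 2

Decomposition 1: common = {Origin, FlightNo, Gate}, closure = {DepTime, Origin, FlightNo, Pilot, Gate} → lossless.
Decomposition 2: common = {Origin, FlightNo}, closure = {Origin, FlightNo} → lossy.
Decomposition 3: common = {DepTime, Pilot, Dest}, closure = {DepTime, Origin, Pilot, Gate, Dest} → lossless.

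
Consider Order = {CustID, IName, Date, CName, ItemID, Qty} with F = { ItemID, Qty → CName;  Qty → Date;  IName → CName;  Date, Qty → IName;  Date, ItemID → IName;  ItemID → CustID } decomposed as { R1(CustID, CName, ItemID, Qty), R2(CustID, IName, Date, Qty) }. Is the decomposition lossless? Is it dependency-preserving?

lossless but not dependency-preserving

Lossless test: (CustID, Qty)⁺ = {CustID, IName, Date, CName, Qty}, which contains all of one fragment — lossless.
Dependency preservation: the restricted closure of {IName} across the fragments never reaches {CName}, so IName → CName cannot be enforced without a join — not preserved.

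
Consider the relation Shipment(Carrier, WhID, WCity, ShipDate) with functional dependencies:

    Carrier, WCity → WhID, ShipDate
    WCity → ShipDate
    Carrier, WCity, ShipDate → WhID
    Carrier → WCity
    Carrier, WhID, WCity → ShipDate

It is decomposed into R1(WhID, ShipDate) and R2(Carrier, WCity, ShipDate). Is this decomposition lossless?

No

Common attributes: R1 ∩ R2 = {ShipDate}.
No dependency enlarges {ShipDate}, so (ShipDate)⁺ = {ShipDate}.
The closure contains neither all of R1 = {WhID, ShipDate} nor all of R2 = {Carrier, WCity, ShipDate}, so the common attributes are not a superkey of either fragment. The join is lossy.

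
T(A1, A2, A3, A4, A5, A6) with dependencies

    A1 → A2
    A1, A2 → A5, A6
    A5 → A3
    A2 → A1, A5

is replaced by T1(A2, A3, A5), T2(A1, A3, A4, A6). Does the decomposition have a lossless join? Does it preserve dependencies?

lossy and not dependency-preserving

Lossless test: (A3)⁺ = {A3}, which is a superkey of neither fragment — lossy.
Dependency preservation: the restricted closure of {A1} across the fragments never reaches {A2}, so A1 → A2 cannot be enforced without a join — not preserved.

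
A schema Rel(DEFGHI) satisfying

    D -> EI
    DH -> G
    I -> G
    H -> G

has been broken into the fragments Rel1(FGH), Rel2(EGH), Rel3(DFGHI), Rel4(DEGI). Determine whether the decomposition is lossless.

Chase test. Columns are DEFGHI; row i has aⱼ where attribute j ∈ Reli, else bᵢⱼ.
Initial tableau (one row per fragment):
  row 1: b11 b12 a3 a4 a5 b16
  row 2: b21 a2 b23 a4 a5 b26
  row 3: a1 b32 a3 a4 a5 a6
  row 4: a1 a2 b43 a4 b45 a6
Rows 3 and 4 agree on D; apply D→EI and equate their EI entries.
Row 3 is now all distinguished symbols — the join is lossless.

Yes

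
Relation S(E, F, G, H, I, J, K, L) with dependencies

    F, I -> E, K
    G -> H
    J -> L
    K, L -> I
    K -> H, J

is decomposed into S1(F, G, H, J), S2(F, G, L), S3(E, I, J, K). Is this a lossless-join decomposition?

No

Chase test. Columns are E, F, G, H, I, J, K, L; row i has aⱼ where attribute j ∈ Si, else bᵢⱼ.
Initial tableau (one row per fragment):
  row 1: b11 a2 a3 a4 b15 a6 b17 b18
  row 2: b21 a2 a3 b24 b25 b26 b27 a8
  row 3: a1 b32 b33 b34 a5 a6 a7 b38
Rows 1 and 2 agree on G; apply G→H and equate their H entries.
Rows 1 and 3 agree on J; apply J→L and equate their L entries.
No row becomes fully distinguished — the join is lossy.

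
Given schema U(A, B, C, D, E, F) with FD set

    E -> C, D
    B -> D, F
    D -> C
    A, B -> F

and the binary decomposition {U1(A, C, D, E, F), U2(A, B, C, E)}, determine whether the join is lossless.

No

Common attributes: U1 ∩ U2 = {A, C, E}.
Closure of {A, C, E}: E → C, D applies, adding D. So (A, C, E)⁺ = {A, C, D, E}.
The closure contains neither all of U1 = {A, C, D, E, F} nor all of U2 = {A, B, C, E}, so the common attributes are not a superkey of either fragment. The join is lossy.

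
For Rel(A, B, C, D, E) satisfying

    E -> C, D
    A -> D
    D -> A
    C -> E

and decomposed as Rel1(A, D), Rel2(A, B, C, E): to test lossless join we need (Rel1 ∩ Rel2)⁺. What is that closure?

A, D

Rel1 ∩ Rel2 = {A}.
A → D applies, adding D
Closure: {A, D}.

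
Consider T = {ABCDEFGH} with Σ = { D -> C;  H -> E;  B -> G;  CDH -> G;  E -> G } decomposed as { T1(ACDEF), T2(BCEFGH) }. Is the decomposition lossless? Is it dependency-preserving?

lossy but dependency-preserving

Lossless test: (CEF)⁺ = {CEFG}, which is a superkey of neither fragment — lossy.
Dependency preservation: CDH → G is not contained in any single fragment, but the restricted closure of its left-hand side across the fragments still reaches the right-hand side; the remaining FDs each lie inside some fragment. All dependencies are preserved.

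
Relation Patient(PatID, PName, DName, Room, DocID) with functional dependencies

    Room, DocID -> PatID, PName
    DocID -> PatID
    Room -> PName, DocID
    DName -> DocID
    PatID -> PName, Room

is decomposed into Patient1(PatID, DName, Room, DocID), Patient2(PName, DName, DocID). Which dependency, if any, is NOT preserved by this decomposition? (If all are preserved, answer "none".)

Room, DocID → PatID, PName: restricted closure across fragments reaches PatID, PName.
DocID → PatID lies within Patient1.
Room → PName, DocID: restricted closure across fragments reaches PName, DocID.
DName → DocID lies within Patient1.
PatID → PName, Room: restricted closure across fragments reaches PName, Room.
Every dependency is enforceable on the fragments, so the decomposition is dependency-preserving.

none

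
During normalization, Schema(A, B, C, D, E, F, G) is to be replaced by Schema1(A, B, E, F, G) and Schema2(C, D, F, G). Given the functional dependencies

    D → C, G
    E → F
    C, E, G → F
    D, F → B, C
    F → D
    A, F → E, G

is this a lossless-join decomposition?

Yes

Common attributes: Schema1 ∩ Schema2 = {F, G}.
Closure of {F, G}: F → D applies, adding D; D → C, G applies, adding C; D, F → B, C applies, adding B. So (F, G)⁺ = {B, C, D, F, G}.
This closure contains every attribute of Schema2, so Schema1 ∩ Schema2 → Schema2. The join is lossless.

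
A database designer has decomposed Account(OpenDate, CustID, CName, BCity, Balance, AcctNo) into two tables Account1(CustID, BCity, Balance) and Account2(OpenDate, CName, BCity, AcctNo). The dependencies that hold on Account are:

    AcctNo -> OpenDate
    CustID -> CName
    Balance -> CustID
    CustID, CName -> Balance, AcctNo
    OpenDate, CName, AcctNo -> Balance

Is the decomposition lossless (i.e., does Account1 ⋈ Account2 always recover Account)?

Common attributes: Account1 ∩ Account2 = {BCity}.
No dependency enlarges {BCity}, so (BCity)⁺ = {BCity}.
The closure contains neither all of Account1 = {CustID, BCity, Balance} nor all of Account2 = {OpenDate, CName, BCity, AcctNo}, so the common attributes are not a superkey of either fragment. The join is lossy.

No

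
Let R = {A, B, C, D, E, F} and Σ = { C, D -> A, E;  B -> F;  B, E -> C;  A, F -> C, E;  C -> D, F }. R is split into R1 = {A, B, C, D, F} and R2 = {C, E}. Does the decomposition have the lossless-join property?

Yes

Common attributes: R1 ∩ R2 = {C}.
Closure of {C}: C → D, F applies, adding D, F; C, D → A, E applies, adding A, E. So (C)⁺ = {A, C, D, E, F}.
This closure contains every attribute of R2, so R1 ∩ R2 → R2. The join is lossless.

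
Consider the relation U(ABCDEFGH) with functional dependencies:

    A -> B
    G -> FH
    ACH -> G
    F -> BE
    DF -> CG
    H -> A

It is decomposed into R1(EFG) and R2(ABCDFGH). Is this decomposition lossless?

Yes

Common attributes: R1 ∩ R2 = {FG}.
Closure of {FG}: G → FH applies, adding H; F → BE applies, adding BE; H → A applies, adding A. So (FG)⁺ = {ABEFGH}.
This closure contains every attribute of R1, so R1 ∩ R2 → R1. The join is lossless.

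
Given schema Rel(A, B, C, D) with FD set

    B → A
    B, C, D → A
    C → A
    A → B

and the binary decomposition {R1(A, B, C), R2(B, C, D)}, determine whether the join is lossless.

Yes

Common attributes: R1 ∩ R2 = {B, C}.
Closure of {B, C}: B → A applies, adding A. So (B, C)⁺ = {A, B, C}.
This closure contains every attribute of R1, so R1 ∩ R2 → R1. The join is lossless.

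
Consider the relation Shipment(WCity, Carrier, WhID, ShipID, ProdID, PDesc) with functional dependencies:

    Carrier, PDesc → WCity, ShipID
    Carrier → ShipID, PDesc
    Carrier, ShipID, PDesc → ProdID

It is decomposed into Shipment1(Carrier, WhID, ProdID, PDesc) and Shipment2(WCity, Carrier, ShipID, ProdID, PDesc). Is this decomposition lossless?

Yes

Common attributes: Shipment1 ∩ Shipment2 = {Carrier, ProdID, PDesc}.
Closure of {Carrier, ProdID, PDesc}: Carrier, PDesc → WCity, ShipID applies, adding WCity, ShipID. So (Carrier, ProdID, PDesc)⁺ = {WCity, Carrier, ShipID, ProdID, PDesc}.
This closure contains every attribute of Shipment2, so Shipment1 ∩ Shipment2 → Shipment2. The join is lossless.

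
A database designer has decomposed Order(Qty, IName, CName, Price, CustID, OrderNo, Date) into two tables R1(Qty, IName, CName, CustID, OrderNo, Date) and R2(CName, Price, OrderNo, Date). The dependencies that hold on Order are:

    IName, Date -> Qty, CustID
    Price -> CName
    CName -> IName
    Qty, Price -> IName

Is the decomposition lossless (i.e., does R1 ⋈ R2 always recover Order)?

Yes

Common attributes: R1 ∩ R2 = {CName, OrderNo, Date}.
Closure of {CName, OrderNo, Date}: CName → IName applies, adding IName; IName, Date → Qty, CustID applies, adding Qty, CustID. So (CName, OrderNo, Date)⁺ = {Qty, IName, CName, CustID, OrderNo, Date}.
This closure contains every attribute of R1, so R1 ∩ R2 → R1. The join is lossless.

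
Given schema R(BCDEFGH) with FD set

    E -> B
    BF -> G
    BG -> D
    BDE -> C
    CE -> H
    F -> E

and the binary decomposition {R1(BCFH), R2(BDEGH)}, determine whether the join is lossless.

No

Common attributes: R1 ∩ R2 = {BH}.
No dependency enlarges {BH}, so (BH)⁺ = {BH}.
The closure contains neither all of R1 = {BCFH} nor all of R2 = {BDEGH}, so the common attributes are not a superkey of either fragment. The join is lossy.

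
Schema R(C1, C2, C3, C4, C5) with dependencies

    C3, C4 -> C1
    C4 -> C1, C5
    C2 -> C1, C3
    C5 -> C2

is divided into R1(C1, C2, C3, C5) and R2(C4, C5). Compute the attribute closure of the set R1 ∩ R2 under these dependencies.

R1 ∩ R2 = {C5}.
C5 → C2 applies, adding C2
C2 → C1, C3 applies, adding C1, C3
Closure: {C1, C2, C3, C5}.

C1, C2, C3, C5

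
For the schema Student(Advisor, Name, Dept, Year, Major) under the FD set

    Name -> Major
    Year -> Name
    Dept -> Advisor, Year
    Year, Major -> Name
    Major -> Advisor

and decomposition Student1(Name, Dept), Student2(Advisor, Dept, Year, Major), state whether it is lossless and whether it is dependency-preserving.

lossless but not dependency-preserving

Lossless test: (Dept)⁺ = {Advisor, Name, Dept, Year, Major}, which contains all of one fragment — lossless.
Dependency preservation: the restricted closure of {Name} across the fragments never reaches {Major}, so Name → Major cannot be enforced without a join — not preserved.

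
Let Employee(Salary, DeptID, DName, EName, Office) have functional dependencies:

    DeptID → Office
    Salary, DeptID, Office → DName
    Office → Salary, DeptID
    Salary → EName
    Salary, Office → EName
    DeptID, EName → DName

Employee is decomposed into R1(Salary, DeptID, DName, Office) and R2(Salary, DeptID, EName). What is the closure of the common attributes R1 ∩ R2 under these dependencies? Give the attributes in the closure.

R1 ∩ R2 = {Salary, DeptID}.
DeptID → Office applies, adding Office
Salary, DeptID, Office → DName applies, adding DName
Salary → EName applies, adding EName
Closure: {Salary, DeptID, DName, EName, Office}.

Salary, DeptID, DName, EName, Office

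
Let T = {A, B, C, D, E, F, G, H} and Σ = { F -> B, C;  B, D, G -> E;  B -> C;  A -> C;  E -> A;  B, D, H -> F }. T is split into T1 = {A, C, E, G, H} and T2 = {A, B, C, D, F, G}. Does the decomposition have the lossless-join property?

No

Common attributes: T1 ∩ T2 = {A, C, G}.
No dependency enlarges {A, C, G}, so (A, C, G)⁺ = {A, C, G}.
The closure contains neither all of T1 = {A, C, E, G, H} nor all of T2 = {A, B, C, D, F, G}, so the common attributes are not a superkey of either fragment. The join is lossy.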